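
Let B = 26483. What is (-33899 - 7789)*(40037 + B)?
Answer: -2773085760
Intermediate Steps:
(-33899 - 7789)*(40037 + B) = (-33899 - 7789)*(40037 + 26483) = -41688*66520 = -2773085760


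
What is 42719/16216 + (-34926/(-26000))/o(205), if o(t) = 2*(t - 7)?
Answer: 9175024667/3478332000 ≈ 2.6378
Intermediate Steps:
o(t) = -14 + 2*t (o(t) = 2*(-7 + t) = -14 + 2*t)
42719/16216 + (-34926/(-26000))/o(205) = 42719/16216 + (-34926/(-26000))/(-14 + 2*205) = 42719*(1/16216) + (-34926*(-1/26000))/(-14 + 410) = 42719/16216 + (17463/13000)/396 = 42719/16216 + (17463/13000)*(1/396) = 42719/16216 + 5821/1716000 = 9175024667/3478332000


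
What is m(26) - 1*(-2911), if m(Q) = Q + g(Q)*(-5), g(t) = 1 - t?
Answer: 3062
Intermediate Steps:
m(Q) = -5 + 6*Q (m(Q) = Q + (1 - Q)*(-5) = Q + (-5 + 5*Q) = -5 + 6*Q)
m(26) - 1*(-2911) = (-5 + 6*26) - 1*(-2911) = (-5 + 156) + 2911 = 151 + 2911 = 3062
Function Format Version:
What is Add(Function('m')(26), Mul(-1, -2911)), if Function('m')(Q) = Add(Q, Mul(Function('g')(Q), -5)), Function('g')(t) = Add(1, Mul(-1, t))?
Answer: 3062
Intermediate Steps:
Function('m')(Q) = Add(-5, Mul(6, Q)) (Function('m')(Q) = Add(Q, Mul(Add(1, Mul(-1, Q)), -5)) = Add(Q, Add(-5, Mul(5, Q))) = Add(-5, Mul(6, Q)))
Add(Function('m')(26), Mul(-1, -2911)) = Add(Add(-5, Mul(6, 26)), Mul(-1, -2911)) = Add(Add(-5, 156), 2911) = Add(151, 2911) = 3062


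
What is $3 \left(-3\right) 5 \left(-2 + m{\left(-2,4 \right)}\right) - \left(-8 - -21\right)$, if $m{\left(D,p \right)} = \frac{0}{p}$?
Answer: $77$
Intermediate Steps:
$m{\left(D,p \right)} = 0$
$3 \left(-3\right) 5 \left(-2 + m{\left(-2,4 \right)}\right) - \left(-8 - -21\right) = 3 \left(-3\right) 5 \left(-2 + 0\right) - \left(-8 - -21\right) = - 9 \cdot 5 \left(-2\right) - \left(-8 + 21\right) = \left(-9\right) \left(-10\right) - 13 = 90 - 13 = 77$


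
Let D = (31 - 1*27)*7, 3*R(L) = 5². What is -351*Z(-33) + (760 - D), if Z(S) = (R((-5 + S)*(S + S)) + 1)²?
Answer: -29844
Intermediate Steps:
R(L) = 25/3 (R(L) = (⅓)*5² = (⅓)*25 = 25/3)
Z(S) = 784/9 (Z(S) = (25/3 + 1)² = (28/3)² = 784/9)
D = 28 (D = (31 - 27)*7 = 4*7 = 28)
-351*Z(-33) + (760 - D) = -351*784/9 + (760 - 1*28) = -30576 + (760 - 28) = -30576 + 732 = -29844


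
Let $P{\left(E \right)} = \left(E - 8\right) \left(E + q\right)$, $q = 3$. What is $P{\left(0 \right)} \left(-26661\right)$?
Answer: $639864$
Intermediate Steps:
$P{\left(E \right)} = \left(-8 + E\right) \left(3 + E\right)$ ($P{\left(E \right)} = \left(E - 8\right) \left(E + 3\right) = \left(-8 + E\right) \left(3 + E\right)$)
$P{\left(0 \right)} \left(-26661\right) = \left(-24 + 0^{2} - 0\right) \left(-26661\right) = \left(-24 + 0 + 0\right) \left(-26661\right) = \left(-24\right) \left(-26661\right) = 639864$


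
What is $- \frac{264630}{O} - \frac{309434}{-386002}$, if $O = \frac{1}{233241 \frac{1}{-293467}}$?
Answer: $\frac{700738960711157}{3331730851} \approx 2.1032 \cdot 10^{5}$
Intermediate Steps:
$O = - \frac{293467}{233241}$ ($O = \frac{1}{233241 \left(- \frac{1}{293467}\right)} = \frac{1}{- \frac{233241}{293467}} = - \frac{293467}{233241} \approx -1.2582$)
$- \frac{264630}{O} - \frac{309434}{-386002} = - \frac{264630}{- \frac{293467}{233241}} - \frac{309434}{-386002} = \left(-264630\right) \left(- \frac{233241}{293467}\right) - - \frac{9101}{11353} = \frac{61722565830}{293467} + \frac{9101}{11353} = \frac{700738960711157}{3331730851}$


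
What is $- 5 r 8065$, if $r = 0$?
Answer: $0$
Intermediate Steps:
$- 5 r 8065 = \left(-5\right) 0 \cdot 8065 = 0 \cdot 8065 = 0$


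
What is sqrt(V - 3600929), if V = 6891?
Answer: I*sqrt(3594038) ≈ 1895.8*I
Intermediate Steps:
sqrt(V - 3600929) = sqrt(6891 - 3600929) = sqrt(-3594038) = I*sqrt(3594038)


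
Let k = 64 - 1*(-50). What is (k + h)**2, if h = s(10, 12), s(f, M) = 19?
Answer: 17689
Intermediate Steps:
k = 114 (k = 64 + 50 = 114)
h = 19
(k + h)**2 = (114 + 19)**2 = 133**2 = 17689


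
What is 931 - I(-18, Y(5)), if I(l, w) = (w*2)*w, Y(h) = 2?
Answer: 923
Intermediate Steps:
I(l, w) = 2*w² (I(l, w) = (2*w)*w = 2*w²)
931 - I(-18, Y(5)) = 931 - 2*2² = 931 - 2*4 = 931 - 1*8 = 931 - 8 = 923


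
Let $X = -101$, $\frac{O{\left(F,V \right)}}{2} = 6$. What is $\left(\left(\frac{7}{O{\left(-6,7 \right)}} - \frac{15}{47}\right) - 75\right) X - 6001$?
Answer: $\frac{872687}{564} \approx 1547.3$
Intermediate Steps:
$O{\left(F,V \right)} = 12$ ($O{\left(F,V \right)} = 2 \cdot 6 = 12$)
$\left(\left(\frac{7}{O{\left(-6,7 \right)}} - \frac{15}{47}\right) - 75\right) X - 6001 = \left(\left(\frac{7}{12} - \frac{15}{47}\right) - 75\right) \left(-101\right) - 6001 = \left(\frac{149}{564} - 75\right) \left(-101\right) - 6001 = \left(- \frac{42151}{564}\right) \left(-101\right) - 6001 = \frac{4257251}{564} - 6001 = \frac{872687}{564}$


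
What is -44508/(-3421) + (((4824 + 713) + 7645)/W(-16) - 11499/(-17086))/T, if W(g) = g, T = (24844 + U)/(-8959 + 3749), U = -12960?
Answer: 519455396269869/1389268264208 ≈ 373.91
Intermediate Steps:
T = -5942/2605 (T = (24844 - 12960)/(-8959 + 3749) = 11884/(-5210) = 11884*(-1/5210) = -5942/2605 ≈ -2.2810)
-44508/(-3421) + (((4824 + 713) + 7645)/W(-16) - 11499/(-17086))/T = -44508/(-3421) + (((4824 + 713) + 7645)/(-16) - 11499/(-17086))/(-5942/2605) = -44508*(-1/3421) + ((5537 + 7645)*(-1/16) - 11499*(-1/17086))*(-2605/5942) = 44508/3421 + (13182*(-1/16) + 11499/17086)*(-2605/5942) = 44508/3421 + (-6591/8 + 11499/17086)*(-2605/5942) = 44508/3421 - 56260917/68344*(-2605/5942) = 44508/3421 + 146559688785/406100048 = 519455396269869/1389268264208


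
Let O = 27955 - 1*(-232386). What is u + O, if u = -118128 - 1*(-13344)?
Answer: 155557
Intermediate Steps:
u = -104784 (u = -118128 + 13344 = -104784)
O = 260341 (O = 27955 + 232386 = 260341)
u + O = -104784 + 260341 = 155557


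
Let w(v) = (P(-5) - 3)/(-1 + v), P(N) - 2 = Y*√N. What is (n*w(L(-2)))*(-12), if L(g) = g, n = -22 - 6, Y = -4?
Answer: 112 + 448*I*√5 ≈ 112.0 + 1001.8*I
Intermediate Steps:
n = -28
P(N) = 2 - 4*√N
w(v) = (-1 - 4*I*√5)/(-1 + v) (w(v) = ((2 - 4*I*√5) - 3)/(-1 + v) = (-1 - 4*I*√5)/(-1 + v))
(n*w(L(-2)))*(-12) = -28*(-1 - 4*I*√5)/(-1 - 2)*(-12) = -28*(-1 - 4*I*√5)/(-3)*(-12) = -(-28)*(-1 - 4*I*√5)/3*(-12) = -28*(⅓ + 4*I*√5/3)*(-12) = (-28/3 - 112*I*√5/3)*(-12) = 112 + 448*I*√5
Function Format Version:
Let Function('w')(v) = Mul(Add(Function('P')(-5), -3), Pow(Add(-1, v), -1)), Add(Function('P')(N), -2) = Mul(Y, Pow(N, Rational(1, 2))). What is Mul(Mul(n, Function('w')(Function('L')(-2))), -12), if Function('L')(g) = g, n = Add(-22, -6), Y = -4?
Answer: Add(112, Mul(448, I, Pow(5, Rational(1, 2)))) ≈ Add(112.00, Mul(1001.8, I))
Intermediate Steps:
n = -28
Function('P')(N) = Add(2, Mul(-4, Pow(N, Rational(1, 2))))
Function('w')(v) = Mul(Pow(Add(-1, v), -1), Add(-1, Mul(-4, I, Pow(5, Rational(1, 2))))) (Function('w')(v) = Mul(Add(Add(2, Mul(-4, Pow(-5, Rational(1, 2)))), -3), Pow(Add(-1, v), -1)) = Mul(Add(Add(2, Mul(-4, Mul(I, Pow(5, Rational(1, 2))))), -3), Pow(Add(-1, v), -1)) = Mul(Add(Add(2, Mul(-4, I, Pow(5, Rational(1, 2)))), -3), Pow(Add(-1, v), -1)) = Mul(Add(-1, Mul(-4, I, Pow(5, Rational(1, 2)))), Pow(Add(-1, v), -1)) = Mul(Pow(Add(-1, v), -1), Add(-1, Mul(-4, I, Pow(5, Rational(1, 2))))))
Mul(Mul(n, Function('w')(Function('L')(-2))), -12) = Mul(Mul(-28, Mul(Pow(Add(-1, -2), -1), Add(-1, Mul(-4, I, Pow(5, Rational(1, 2)))))), -12) = Mul(Mul(-28, Mul(Pow(-3, -1), Add(-1, Mul(-4, I, Pow(5, Rational(1, 2)))))), -12) = Mul(Mul(-28, Mul(Rational(-1, 3), Add(-1, Mul(-4, I, Pow(5, Rational(1, 2)))))), -12) = Mul(Mul(-28, Add(Rational(1, 3), Mul(Rational(4, 3), I, Pow(5, Rational(1, 2))))), -12) = Mul(Add(Rational(-28, 3), Mul(Rational(-112, 3), I, Pow(5, Rational(1, 2)))), -12) = Add(112, Mul(448, I, Pow(5, Rational(1, 2))))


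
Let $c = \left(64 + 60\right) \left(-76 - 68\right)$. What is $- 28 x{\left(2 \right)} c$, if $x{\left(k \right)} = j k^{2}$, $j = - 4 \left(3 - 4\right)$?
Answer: $7999488$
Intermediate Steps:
$c = -17856$ ($c = 124 \left(-144\right) = -17856$)
$j = 4$ ($j = \left(-4\right) \left(-1\right) = 4$)
$x{\left(k \right)} = 4 k^{2}$
$- 28 x{\left(2 \right)} c = - 28 \cdot 4 \cdot 2^{2} \left(-17856\right) = - 28 \cdot 4 \cdot 4 \left(-17856\right) = \left(-28\right) 16 \left(-17856\right) = \left(-448\right) \left(-17856\right) = 7999488$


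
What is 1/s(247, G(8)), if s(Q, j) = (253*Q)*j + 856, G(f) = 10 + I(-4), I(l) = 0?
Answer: 1/625766 ≈ 1.5980e-6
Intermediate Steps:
G(f) = 10 (G(f) = 10 + 0 = 10)
s(Q, j) = 856 + 253*Q*j (s(Q, j) = 253*Q*j + 856 = 856 + 253*Q*j)
1/s(247, G(8)) = 1/(856 + 253*247*10) = 1/(856 + 624910) = 1/625766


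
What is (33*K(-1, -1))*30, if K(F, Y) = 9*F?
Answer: -8910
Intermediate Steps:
(33*K(-1, -1))*30 = (33*(9*(-1)))*30 = (33*(-9))*30 = -297*30 = -8910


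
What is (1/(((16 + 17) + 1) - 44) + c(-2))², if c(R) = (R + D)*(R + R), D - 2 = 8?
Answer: 103041/100 ≈ 1030.4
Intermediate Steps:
D = 10 (D = 2 + 8 = 10)
c(R) = 2*R*(10 + R) (c(R) = (R + 10)*(R + R) = (10 + R)*(2*R) = 2*R*(10 + R))
(1/(((16 + 17) + 1) - 44) + c(-2))² = (1/(((16 + 17) + 1) - 44) + 2*(-2)*(10 - 2))² = (1/((33 + 1) - 44) + 2*(-2)*8)² = (1/(34 - 44) - 32)² = (1/(-10) - 32)² = (-⅒ - 32)² = (-321/10)² = 103041/100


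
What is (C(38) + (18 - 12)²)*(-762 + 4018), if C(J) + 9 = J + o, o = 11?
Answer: 247456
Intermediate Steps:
C(J) = 2 + J (C(J) = -9 + (J + 11) = -9 + (11 + J) = 2 + J)
(C(38) + (18 - 12)²)*(-762 + 4018) = ((2 + 38) + (18 - 12)²)*(-762 + 4018) = (40 + 6²)*3256 = (40 + 36)*3256 = 76*3256 = 247456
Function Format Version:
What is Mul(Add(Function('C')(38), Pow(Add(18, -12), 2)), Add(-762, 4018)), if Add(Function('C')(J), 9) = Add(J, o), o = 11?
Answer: 247456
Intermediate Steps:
Function('C')(J) = Add(2, J) (Function('C')(J) = Add(-9, Add(J, 11)) = Add(-9, Add(11, J)) = Add(2, J))
Mul(Add(Function('C')(38), Pow(Add(18, -12), 2)), Add(-762, 4018)) = Mul(Add(Add(2, 38), Pow(Add(18, -12), 2)), Add(-762, 4018)) = Mul(Add(40, Pow(6, 2)), 3256) = Mul(Add(40, 36), 3256) = Mul(76, 3256) = 247456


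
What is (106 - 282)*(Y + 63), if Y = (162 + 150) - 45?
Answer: -58080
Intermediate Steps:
Y = 267 (Y = 312 - 45 = 267)
(106 - 282)*(Y + 63) = (106 - 282)*(267 + 63) = -176*330 = -58080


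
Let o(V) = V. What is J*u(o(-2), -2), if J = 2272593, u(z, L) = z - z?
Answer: 0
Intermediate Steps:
u(z, L) = 0
J*u(o(-2), -2) = 2272593*0 = 0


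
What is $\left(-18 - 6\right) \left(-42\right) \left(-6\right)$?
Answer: $-6048$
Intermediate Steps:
$\left(-18 - 6\right) \left(-42\right) \left(-6\right) = \left(-24\right) \left(-42\right) \left(-6\right) = 1008 \left(-6\right) = -6048$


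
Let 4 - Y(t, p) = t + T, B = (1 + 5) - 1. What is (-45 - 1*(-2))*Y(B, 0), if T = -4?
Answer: -129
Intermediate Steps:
B = 5 (B = 6 - 1 = 5)
Y(t, p) = 8 - t (Y(t, p) = 4 - (t - 4) = 4 - (-4 + t) = 4 + (4 - t) = 8 - t)
(-45 - 1*(-2))*Y(B, 0) = (-45 - 1*(-2))*(8 - 1*5) = (-45 + 2)*(8 - 5) = -43*3 = -129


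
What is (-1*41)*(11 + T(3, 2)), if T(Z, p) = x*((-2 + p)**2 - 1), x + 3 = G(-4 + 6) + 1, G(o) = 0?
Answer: -533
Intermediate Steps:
x = -2 (x = -3 + (0 + 1) = -3 + 1 = -2)
T(Z, p) = 2 - 2*(-2 + p)**2 (T(Z, p) = -2*((-2 + p)**2 - 1) = -2*(-1 + (-2 + p)**2) = 2 - 2*(-2 + p)**2)
(-1*41)*(11 + T(3, 2)) = (-1*41)*(11 + (2 - 2*(-2 + 2)**2)) = -41*(11 + (2 - 2*0**2)) = -41*(11 + (2 - 2*0)) = -41*(11 + (2 + 0)) = -41*(11 + 2) = -41*13 = -533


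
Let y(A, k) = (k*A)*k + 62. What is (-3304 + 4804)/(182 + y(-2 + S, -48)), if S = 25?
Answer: 375/13309 ≈ 0.028176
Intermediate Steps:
y(A, k) = 62 + A*k² (y(A, k) = (A*k)*k + 62 = A*k² + 62 = 62 + A*k²)
(-3304 + 4804)/(182 + y(-2 + S, -48)) = (-3304 + 4804)/(182 + (62 + (-2 + 25)*(-48)²)) = 1500/(182 + (62 + 23*2304)) = 1500/(182 + (62 + 52992)) = 1500/(182 + 53054) = 1500/53236 = 1500*(1/53236) = 375/13309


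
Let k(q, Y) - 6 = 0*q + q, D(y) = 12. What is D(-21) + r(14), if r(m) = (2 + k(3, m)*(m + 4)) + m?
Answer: 190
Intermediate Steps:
k(q, Y) = 6 + q (k(q, Y) = 6 + (0*q + q) = 6 + (0 + q) = 6 + q)
r(m) = 38 + 10*m (r(m) = (2 + (6 + 3)*(m + 4)) + m = (2 + 9*(4 + m)) + m = (2 + (36 + 9*m)) + m = (38 + 9*m) + m = 38 + 10*m)
D(-21) + r(14) = 12 + (38 + 10*14) = 12 + (38 + 140) = 12 + 178 = 190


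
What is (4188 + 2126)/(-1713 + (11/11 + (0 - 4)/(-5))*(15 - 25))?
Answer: -6314/1731 ≈ -3.6476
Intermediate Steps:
(4188 + 2126)/(-1713 + (11/11 + (0 - 4)/(-5))*(15 - 25)) = 6314/(-1713 + (11*(1/11) - 4*(-⅕))*(-10)) = 6314/(-1713 + (1 + ⅘)*(-10)) = 6314/(-1713 + (9/5)*(-10)) = 6314/(-1713 - 18) = 6314/(-1731) = 6314*(-1/1731) = -6314/1731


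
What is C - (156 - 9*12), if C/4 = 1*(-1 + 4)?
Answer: -36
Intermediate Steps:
C = 12 (C = 4*(1*(-1 + 4)) = 4*(1*3) = 4*3 = 12)
C - (156 - 9*12) = 12 - (156 - 9*12) = 12 - (156 - 108) = 12 - 1*48 = 12 - 48 = -36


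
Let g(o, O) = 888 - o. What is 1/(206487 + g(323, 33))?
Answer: 1/207052 ≈ 4.8297e-6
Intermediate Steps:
1/(206487 + g(323, 33)) = 1/(206487 + (888 - 1*323)) = 1/(206487 + (888 - 323)) = 1/(206487 + 565) = 1/207052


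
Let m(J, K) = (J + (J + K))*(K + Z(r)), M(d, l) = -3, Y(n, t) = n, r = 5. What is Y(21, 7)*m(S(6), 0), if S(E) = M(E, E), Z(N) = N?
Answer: -630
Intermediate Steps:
S(E) = -3
m(J, K) = (5 + K)*(K + 2*J) (m(J, K) = (J + (J + K))*(K + 5) = (K + 2*J)*(5 + K) = (5 + K)*(K + 2*J))
Y(21, 7)*m(S(6), 0) = 21*(0² + 5*0 + 10*(-3) + 2*(-3)*0) = 21*(0 + 0 - 30 + 0) = 21*(-30) = -630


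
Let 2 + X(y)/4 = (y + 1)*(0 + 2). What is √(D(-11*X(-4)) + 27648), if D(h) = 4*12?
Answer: 4*√1731 ≈ 166.42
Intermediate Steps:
X(y) = 8*y (X(y) = -8 + 4*((y + 1)*(0 + 2)) = -8 + 4*((1 + y)*2) = -8 + 4*(2 + 2*y) = -8 + (8 + 8*y) = 8*y)
D(h) = 48
√(D(-11*X(-4)) + 27648) = √(48 + 27648) = √27696 = 4*√1731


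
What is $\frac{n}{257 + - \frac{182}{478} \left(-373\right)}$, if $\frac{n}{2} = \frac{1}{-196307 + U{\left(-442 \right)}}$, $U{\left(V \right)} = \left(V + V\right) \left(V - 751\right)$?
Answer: $\frac{239}{40926557315} \approx 5.8397 \cdot 10^{-9}$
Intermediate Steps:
$U{\left(V \right)} = 2 V \left(-751 + V\right)$
$n = \frac{2}{858305}$ ($n = \frac{2}{-196307 + 2 \left(-442\right) \left(-751 - 442\right)} = \frac{2}{-196307 + 2 \left(-442\right) \left(-1193\right)} = \frac{2}{-196307 + 1054612} = \frac{2}{858305} \approx 2.3302 \cdot 10^{-6}$)
$\frac{n}{257 + - \frac{182}{478} \left(-373\right)} = \frac{2}{858305 \left(257 + - \frac{182}{478} \left(-373\right)\right)} = \frac{2}{858305 \left(257 + \left(-182\right) \frac{1}{478} \left(-373\right)\right)} = \frac{2}{858305 \left(257 - - \frac{33943}{239}\right)} = \frac{2}{858305 \left(257 + \frac{33943}{239}\right)} = \frac{2}{858305 \cdot \frac{95366}{239}} = \frac{2}{858305} \cdot \frac{239}{95366} = \frac{239}{40926557315}$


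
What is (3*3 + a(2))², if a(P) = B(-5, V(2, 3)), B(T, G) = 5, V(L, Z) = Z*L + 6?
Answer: 196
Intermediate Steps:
V(L, Z) = 6 + L*Z (V(L, Z) = L*Z + 6 = 6 + L*Z)
a(P) = 5
(3*3 + a(2))² = (3*3 + 5)² = (9 + 5)² = 14² = 196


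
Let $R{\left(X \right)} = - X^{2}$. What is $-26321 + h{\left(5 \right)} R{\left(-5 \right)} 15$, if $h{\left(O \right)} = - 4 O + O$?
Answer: $-20696$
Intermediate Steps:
$h{\left(O \right)} = - 3 O$
$-26321 + h{\left(5 \right)} R{\left(-5 \right)} 15 = -26321 + \left(-3\right) 5 \left(- \left(-5\right)^{2}\right) 15 = -26321 + - 15 \left(\left(-1\right) 25\right) 15 = -26321 + \left(-15\right) \left(-25\right) 15 = -26321 + 375 \cdot 15 = -26321 + 5625 = -20696$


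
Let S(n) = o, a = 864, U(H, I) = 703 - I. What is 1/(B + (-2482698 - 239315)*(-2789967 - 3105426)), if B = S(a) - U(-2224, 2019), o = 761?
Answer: 1/16047336388186 ≈ 6.2316e-14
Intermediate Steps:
S(n) = 761
B = 2077 (B = 761 - (703 - 1*2019) = 761 - (703 - 2019) = 761 - 1*(-1316) = 761 + 1316 = 2077)
1/(B + (-2482698 - 239315)*(-2789967 - 3105426)) = 1/(2077 + (-2482698 - 239315)*(-2789967 - 3105426)) = 1/(2077 - 2722013*(-5895393)) = 1/(2077 + 16047336386109) = 1/16047336388186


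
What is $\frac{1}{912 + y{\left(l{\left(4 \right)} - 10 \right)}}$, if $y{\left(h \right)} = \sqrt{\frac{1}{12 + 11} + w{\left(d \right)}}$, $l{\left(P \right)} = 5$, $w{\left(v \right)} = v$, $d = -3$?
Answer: $\frac{5244}{4782545} - \frac{i \sqrt{391}}{9565090} \approx 0.0010965 - 2.0673 \cdot 10^{-6} i$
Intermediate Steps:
$y{\left(h \right)} = \frac{2 i \sqrt{391}}{23}$ ($y{\left(h \right)} = \sqrt{\frac{1}{12 + 11} - 3} = \sqrt{\frac{1}{23} - 3} = \sqrt{- \frac{68}{23}} = \frac{2 i \sqrt{391}}{23}$)
$\frac{1}{912 + y{\left(l{\left(4 \right)} - 10 \right)}} = \frac{1}{912 + \frac{2 i \sqrt{391}}{23}}$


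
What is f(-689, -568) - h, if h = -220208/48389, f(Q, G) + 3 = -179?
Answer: -8586590/48389 ≈ -177.45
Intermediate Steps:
f(Q, G) = -182 (f(Q, G) = -3 - 179 = -182)
h = -220208/48389 (h = -220208*1/48389 = -220208/48389 ≈ -4.5508)
f(-689, -568) - h = -182 - 1*(-220208/48389) = -182 + 220208/48389 = -8586590/48389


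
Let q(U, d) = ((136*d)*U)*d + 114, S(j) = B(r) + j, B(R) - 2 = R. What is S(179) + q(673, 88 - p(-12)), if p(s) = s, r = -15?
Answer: 915280280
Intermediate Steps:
B(R) = 2 + R
S(j) = -13 + j (S(j) = (2 - 15) + j = -13 + j)
q(U, d) = 114 + 136*U*d² (q(U, d) = (136*U*d)*d + 114 = 136*U*d² + 114 = 114 + 136*U*d²)
S(179) + q(673, 88 - p(-12)) = (-13 + 179) + (114 + 136*673*(88 - 1*(-12))²) = 166 + (114 + 136*673*(88 + 12)²) = 166 + (114 + 136*673*100²) = 166 + (114 + 136*673*10000) = 166 + (114 + 915280000) = 166 + 915280114 = 915280280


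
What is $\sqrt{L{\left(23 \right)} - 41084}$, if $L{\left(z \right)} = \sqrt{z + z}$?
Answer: $\sqrt{-41084 + \sqrt{46}} \approx 202.68 i$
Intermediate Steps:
$L{\left(z \right)} = \sqrt{2} \sqrt{z}$ ($L{\left(z \right)} = \sqrt{2 z} = \sqrt{2} \sqrt{z}$)
$\sqrt{L{\left(23 \right)} - 41084} = \sqrt{\sqrt{2} \sqrt{23} - 41084} = \sqrt{\sqrt{46} - 41084} = \sqrt{-41084 + \sqrt{46}}$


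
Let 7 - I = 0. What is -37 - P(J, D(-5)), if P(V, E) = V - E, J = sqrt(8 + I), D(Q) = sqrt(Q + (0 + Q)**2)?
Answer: -37 - sqrt(15) + 2*sqrt(5) ≈ -36.401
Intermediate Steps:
I = 7 (I = 7 - 1*0 = 7 + 0 = 7)
D(Q) = sqrt(Q + Q**2)
J = sqrt(15) (J = sqrt(8 + 7) = sqrt(15) ≈ 3.8730)
-37 - P(J, D(-5)) = -37 - (sqrt(15) - sqrt(-5*(1 - 5))) = -37 - (sqrt(15) - sqrt(-5*(-4))) = -37 - (sqrt(15) - sqrt(20)) = -37 - (sqrt(15) - 2*sqrt(5)) = -37 + (-sqrt(15) + 2*sqrt(5)) = -37 - sqrt(15) + 2*sqrt(5)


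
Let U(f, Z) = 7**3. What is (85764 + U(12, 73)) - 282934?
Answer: -196827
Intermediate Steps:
U(f, Z) = 343
(85764 + U(12, 73)) - 282934 = (85764 + 343) - 282934 = 86107 - 282934 = -196827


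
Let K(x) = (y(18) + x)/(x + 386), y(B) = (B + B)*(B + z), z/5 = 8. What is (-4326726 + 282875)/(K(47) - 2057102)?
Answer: 1750987483/890723031 ≈ 1.9658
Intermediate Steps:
z = 40 (z = 5*8 = 40)
y(B) = 2*B*(40 + B) (y(B) = (B + B)*(B + 40) = (2*B)*(40 + B) = 2*B*(40 + B))
K(x) = (2088 + x)/(386 + x) (K(x) = (2*18*(40 + 18) + x)/(x + 386) = (2*18*58 + x)/(386 + x) = (2088 + x)/(386 + x))
(-4326726 + 282875)/(K(47) - 2057102) = (-4326726 + 282875)/((2088 + 47)/(386 + 47) - 2057102) = -4043851/(2135/433 - 2057102) = -4043851/(-890723031/433) = -4043851*(-433/890723031) = 1750987483/890723031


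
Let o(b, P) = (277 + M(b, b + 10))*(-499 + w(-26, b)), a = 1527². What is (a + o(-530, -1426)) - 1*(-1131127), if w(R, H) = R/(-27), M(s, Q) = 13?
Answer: 89597482/27 ≈ 3.3184e+6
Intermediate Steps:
a = 2331729
w(R, H) = -R/27 (w(R, H) = R*(-1/27) = -R/27)
o(b, P) = -3899630/27 (o(b, P) = (277 + 13)*(-499 - 1/27*(-26)) = 290*(-499 + 26/27) = 290*(-13447/27) = -3899630/27)
(a + o(-530, -1426)) - 1*(-1131127) = (2331729 - 3899630/27) - 1*(-1131127) = 59057053/27 + 1131127 = 89597482/27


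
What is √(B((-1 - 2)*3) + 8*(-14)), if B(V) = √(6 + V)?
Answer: √(-112 + I*√3) ≈ 0.08183 + 10.583*I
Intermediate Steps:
√(B((-1 - 2)*3) + 8*(-14)) = √(√(6 + (-1 - 2)*3) + 8*(-14)) = √(√(6 - 3*3) - 112) = √(√(6 - 9) - 112) = √(√(-3) - 112) = √(I*√3 - 112) = √(-112 + I*√3)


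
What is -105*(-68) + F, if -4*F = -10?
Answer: 14285/2 ≈ 7142.5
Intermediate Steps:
F = 5/2 (F = -1/4*(-10) = 5/2 ≈ 2.5000)
-105*(-68) + F = -105*(-68) + 5/2 = 7140 + 5/2 = 14285/2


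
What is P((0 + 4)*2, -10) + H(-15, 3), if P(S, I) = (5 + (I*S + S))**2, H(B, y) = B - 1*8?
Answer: 4466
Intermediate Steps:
H(B, y) = -8 + B (H(B, y) = B - 8 = -8 + B)
P(S, I) = (5 + S + I*S)**2 (P(S, I) = (5 + (S + I*S))**2 = (5 + S + I*S)**2)
P((0 + 4)*2, -10) + H(-15, 3) = (5 + (0 + 4)*2 - 10*(0 + 4)*2)**2 + (-8 - 15) = (5 + 4*2 - 40*2)**2 - 23 = (5 + 8 - 10*8)**2 - 23 = (5 + 8 - 80)**2 - 23 = (-67)**2 - 23 = 4489 - 23 = 4466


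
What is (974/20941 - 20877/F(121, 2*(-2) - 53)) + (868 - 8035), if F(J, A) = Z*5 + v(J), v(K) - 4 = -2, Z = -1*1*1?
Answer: -8942/43 ≈ -207.95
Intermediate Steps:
Z = -1 (Z = -1*1 = -1)
v(K) = 2 (v(K) = 4 - 2 = 2)
F(J, A) = -3 (F(J, A) = -1*5 + 2 = -5 + 2 = -3)
(974/20941 - 20877/F(121, 2*(-2) - 53)) + (868 - 8035) = (974/20941 - 20877/(-3)) + (868 - 8035) = (974*(1/20941) - 20877*(-1/3)) - 7167 = (2/43 + 6959) - 7167 = 299239/43 - 7167 = -8942/43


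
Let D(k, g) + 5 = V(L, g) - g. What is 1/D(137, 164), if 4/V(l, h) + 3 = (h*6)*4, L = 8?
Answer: -3933/664673 ≈ -0.0059172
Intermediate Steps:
V(l, h) = 4/(-3 + 24*h) (V(l, h) = 4/(-3 + (h*6)*4) = 4/(-3 + (6*h)*4) = 4/(-3 + 24*h))
D(k, g) = -5 - g + 4/(3*(-1 + 8*g)) (D(k, g) = -5 + (4/(3*(-1 + 8*g)) - g) = -5 + (-g + 4/(3*(-1 + 8*g))) = -5 - g + 4/(3*(-1 + 8*g)))
1/D(137, 164) = 1/((19 - 117*164 - 24*164²)/(3*(-1 + 8*164))) = 1/((19 - 19188 - 24*26896)/(3*(-1 + 1312))) = 1/((⅓)*(19 - 19188 - 645504)/1311) = 1/((⅓)*(1/1311)*(-664673)) = 1/(-664673/3933) = -3933/664673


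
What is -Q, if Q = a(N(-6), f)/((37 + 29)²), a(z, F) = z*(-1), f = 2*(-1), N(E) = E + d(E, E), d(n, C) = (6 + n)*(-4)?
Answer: -1/726 ≈ -0.0013774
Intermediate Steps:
d(n, C) = -24 - 4*n
N(E) = -24 - 3*E (N(E) = E + (-24 - 4*E) = -24 - 3*E)
f = -2
a(z, F) = -z
Q = 1/726 (Q = (-(-24 - 3*(-6)))/((37 + 29)²) = (-(-24 + 18))/(66²) = -1*(-6)/4356 = 6*(1/4356) = 1/726 ≈ 0.0013774)
-Q = -1*1/726 = -1/726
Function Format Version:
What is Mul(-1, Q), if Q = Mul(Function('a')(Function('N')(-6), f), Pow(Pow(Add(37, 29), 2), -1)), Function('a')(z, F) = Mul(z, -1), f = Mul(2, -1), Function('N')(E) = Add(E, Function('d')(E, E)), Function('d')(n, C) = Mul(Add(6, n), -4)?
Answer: Rational(-1, 726) ≈ -0.0013774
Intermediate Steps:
Function('d')(n, C) = Add(-24, Mul(-4, n))
Function('N')(E) = Add(-24, Mul(-3, E)) (Function('N')(E) = Add(E, Add(-24, Mul(-4, E))) = Add(-24, Mul(-3, E)))
f = -2
Function('a')(z, F) = Mul(-1, z)
Q = Rational(1, 726) (Q = Mul(Mul(-1, Add(-24, Mul(-3, -6))), Pow(Pow(Add(37, 29), 2), -1)) = Mul(Mul(-1, Add(-24, 18)), Pow(Pow(66, 2), -1)) = Mul(Mul(-1, -6), Pow(4356, -1)) = Mul(6, Rational(1, 4356)) = Rational(1, 726) ≈ 0.0013774)
Mul(-1, Q) = Mul(-1, Rational(1, 726)) = Rational(-1, 726)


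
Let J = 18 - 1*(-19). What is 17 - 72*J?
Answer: -2647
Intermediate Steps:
J = 37 (J = 18 + 19 = 37)
17 - 72*J = 17 - 72*37 = 17 - 2664 = -2647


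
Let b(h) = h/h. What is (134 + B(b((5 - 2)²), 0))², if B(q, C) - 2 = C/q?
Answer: 18496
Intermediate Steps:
b(h) = 1
B(q, C) = 2 + C/q
(134 + B(b((5 - 2)²), 0))² = (134 + (2 + 0/1))² = (134 + (2 + 0*1))² = (134 + (2 + 0))² = (134 + 2)² = 136² = 18496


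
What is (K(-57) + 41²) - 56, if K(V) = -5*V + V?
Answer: 1853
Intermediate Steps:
K(V) = -4*V
(K(-57) + 41²) - 56 = (-4*(-57) + 41²) - 56 = (228 + 1681) - 56 = 1909 - 56 = 1853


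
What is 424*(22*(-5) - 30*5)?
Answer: -110240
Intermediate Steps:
424*(22*(-5) - 30*5) = 424*(-110 - 150) = 424*(-260) = -110240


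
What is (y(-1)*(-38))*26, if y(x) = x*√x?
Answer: 988*I ≈ 988.0*I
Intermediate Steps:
y(x) = x^(3/2)
(y(-1)*(-38))*26 = ((-1)^(3/2)*(-38))*26 = (-I*(-38))*26 = (38*I)*26 = 988*I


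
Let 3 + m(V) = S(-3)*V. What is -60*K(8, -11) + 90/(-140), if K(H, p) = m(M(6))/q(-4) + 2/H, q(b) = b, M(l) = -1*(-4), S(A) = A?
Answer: -3369/14 ≈ -240.64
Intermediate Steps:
M(l) = 4
m(V) = -3 - 3*V
K(H, p) = 15/4 + 2/H (K(H, p) = (-3 - 3*4)/(-4) + 2/H = (-3 - 12)*(-¼) + 2/H = -15*(-¼) + 2/H = 15/4 + 2/H)
-60*K(8, -11) + 90/(-140) = -60*(15/4 + 2/8) + 90/(-140) = -60*(15/4 + 2*(⅛)) + 90*(-1/140) = -60*(15/4 + ¼) - 9/14 = -60*4 - 9/14 = -240 - 9/14 = -3369/14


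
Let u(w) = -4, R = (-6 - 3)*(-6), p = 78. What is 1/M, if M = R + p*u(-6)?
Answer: -1/258 ≈ -0.0038760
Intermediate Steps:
R = 54 (R = -9*(-6) = 54)
M = -258 (M = 54 + 78*(-4) = 54 - 312 = -258)
1/M = 1/(-258) = -1/258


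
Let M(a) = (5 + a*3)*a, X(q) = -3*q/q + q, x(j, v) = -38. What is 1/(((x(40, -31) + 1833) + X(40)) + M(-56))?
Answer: 1/10960 ≈ 9.1241e-5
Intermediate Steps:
X(q) = -3 + q (X(q) = -3*1 + q = -3 + q)
M(a) = a*(5 + 3*a) (M(a) = (5 + 3*a)*a = a*(5 + 3*a))
1/(((x(40, -31) + 1833) + X(40)) + M(-56)) = 1/(((-38 + 1833) + (-3 + 40)) - 56*(5 + 3*(-56))) = 1/((1795 + 37) - 56*(5 - 168)) = 1/(1832 - 56*(-163)) = 1/(1832 + 9128) = 1/10960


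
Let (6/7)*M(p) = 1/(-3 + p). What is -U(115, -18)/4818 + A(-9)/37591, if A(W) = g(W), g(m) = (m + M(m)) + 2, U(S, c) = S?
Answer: -52285913/2173361256 ≈ -0.024058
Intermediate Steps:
M(p) = 7/(6*(-3 + p))
g(m) = 2 + m + 7/(6*(-3 + m)) (g(m) = (m + 7/(6*(-3 + m))) + 2 = 2 + m + 7/(6*(-3 + m)))
A(W) = (7/6 + (-3 + W)*(2 + W))/(-3 + W)
-U(115, -18)/4818 + A(-9)/37591 = -1*115/4818 + ((7/6 + (-3 - 9)*(2 - 9))/(-3 - 9))/37591 = -115*1/4818 + ((7/6 - 12*(-7))/(-12))*(1/37591) = -115/4818 - (7/6 + 84)/12*(1/37591) = -115/4818 - 1/12*511/6*(1/37591) = -115/4818 - 511/72*1/37591 = -115/4818 - 511/2706552 = -52285913/2173361256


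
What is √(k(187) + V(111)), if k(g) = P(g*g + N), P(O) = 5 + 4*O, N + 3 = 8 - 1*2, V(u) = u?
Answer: 6*√3889 ≈ 374.17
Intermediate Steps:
N = 3 (N = -3 + (8 - 1*2) = -3 + (8 - 2) = -3 + 6 = 3)
k(g) = 17 + 4*g² (k(g) = 5 + 4*(g*g + 3) = 5 + 4*(g² + 3) = 5 + 4*(3 + g²) = 5 + (12 + 4*g²) = 17 + 4*g²)
√(k(187) + V(111)) = √((17 + 4*187²) + 111) = √((17 + 4*34969) + 111) = √((17 + 139876) + 111) = √(139893 + 111) = √140004 = 6*√3889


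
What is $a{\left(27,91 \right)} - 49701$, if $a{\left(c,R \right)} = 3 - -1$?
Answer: $-49697$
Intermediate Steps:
$a{\left(c,R \right)} = 4$ ($a{\left(c,R \right)} = 3 + 1 = 4$)
$a{\left(27,91 \right)} - 49701 = 4 - 49701 = -49697$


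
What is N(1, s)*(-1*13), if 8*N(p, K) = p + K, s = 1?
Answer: -13/4 ≈ -3.2500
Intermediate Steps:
N(p, K) = K/8 + p/8 (N(p, K) = (p + K)/8 = (K + p)/8 = K/8 + p/8)
N(1, s)*(-1*13) = ((⅛)*1 + (⅛)*1)*(-1*13) = (⅛ + ⅛)*(-13) = (¼)*(-13) = -13/4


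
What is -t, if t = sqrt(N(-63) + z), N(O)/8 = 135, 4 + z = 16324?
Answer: -10*sqrt(174) ≈ -131.91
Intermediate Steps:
z = 16320 (z = -4 + 16324 = 16320)
N(O) = 1080 (N(O) = 8*135 = 1080)
t = 10*sqrt(174) (t = sqrt(1080 + 16320) = sqrt(17400) = 10*sqrt(174) ≈ 131.91)
-t = -10*sqrt(174)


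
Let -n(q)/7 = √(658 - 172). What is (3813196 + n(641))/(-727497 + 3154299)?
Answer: 1906598/1213401 - 3*√6/115562 ≈ 1.5712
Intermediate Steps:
n(q) = -63*√6 (n(q) = -7*√(658 - 172) = -63*√6)
(3813196 + n(641))/(-727497 + 3154299) = (3813196 - 63*√6)/(-727497 + 3154299) = (3813196 - 63*√6)/2426802 = (3813196 - 63*√6)*(1/2426802) = 1906598/1213401 - 3*√6/115562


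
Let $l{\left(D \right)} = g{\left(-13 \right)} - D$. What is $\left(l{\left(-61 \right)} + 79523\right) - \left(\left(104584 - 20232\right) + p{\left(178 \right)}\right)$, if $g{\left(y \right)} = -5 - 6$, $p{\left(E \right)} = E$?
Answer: $-4957$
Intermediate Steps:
$g{\left(y \right)} = -11$
$l{\left(D \right)} = -11 - D$
$\left(l{\left(-61 \right)} + 79523\right) - \left(\left(104584 - 20232\right) + p{\left(178 \right)}\right) = \left(\left(-11 - -61\right) + 79523\right) - \left(\left(104584 - 20232\right) + 178\right) = \left(\left(-11 + 61\right) + 79523\right) - \left(84352 + 178\right) = \left(50 + 79523\right) - 84530 = 79573 - 84530 = -4957$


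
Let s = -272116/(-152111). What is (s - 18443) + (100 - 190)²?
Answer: -1573011957/152111 ≈ -10341.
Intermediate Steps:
s = 272116/152111 (s = -272116*(-1/152111) = 272116/152111 ≈ 1.7889)
(s - 18443) + (100 - 190)² = (272116/152111 - 18443) + (100 - 190)² = -2805111057/152111 + (-90)² = -2805111057/152111 + 8100 = -1573011957/152111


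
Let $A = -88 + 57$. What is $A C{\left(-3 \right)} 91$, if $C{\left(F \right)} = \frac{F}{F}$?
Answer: $-2821$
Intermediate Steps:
$A = -31$
$C{\left(F \right)} = 1$
$A C{\left(-3 \right)} 91 = \left(-31\right) 1 \cdot 91 = \left(-31\right) 91 = -2821$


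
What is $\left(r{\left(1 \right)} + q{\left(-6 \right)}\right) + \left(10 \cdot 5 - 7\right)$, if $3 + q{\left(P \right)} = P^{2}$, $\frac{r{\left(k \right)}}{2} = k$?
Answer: $78$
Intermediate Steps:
$r{\left(k \right)} = 2 k$
$q{\left(P \right)} = -3 + P^{2}$
$\left(r{\left(1 \right)} + q{\left(-6 \right)}\right) + \left(10 \cdot 5 - 7\right) = \left(2 \cdot 1 - \left(3 - \left(-6\right)^{2}\right)\right) + \left(10 \cdot 5 - 7\right) = \left(2 + \left(-3 + 36\right)\right) + \left(50 - 7\right) = \left(2 + 33\right) + 43 = 35 + 43 = 78$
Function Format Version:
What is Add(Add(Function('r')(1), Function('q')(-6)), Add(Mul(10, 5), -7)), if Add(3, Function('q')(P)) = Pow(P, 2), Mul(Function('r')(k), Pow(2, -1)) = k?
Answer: 78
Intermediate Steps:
Function('r')(k) = Mul(2, k)
Function('q')(P) = Add(-3, Pow(P, 2))
Add(Add(Function('r')(1), Function('q')(-6)), Add(Mul(10, 5), -7)) = Add(Add(Mul(2, 1), Add(-3, Pow(-6, 2))), Add(Mul(10, 5), -7)) = Add(Add(2, Add(-3, 36)), Add(50, -7)) = Add(Add(2, 33), 43) = Add(35, 43) = 78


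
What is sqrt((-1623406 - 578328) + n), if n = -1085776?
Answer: I*sqrt(3287510) ≈ 1813.1*I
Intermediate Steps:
sqrt((-1623406 - 578328) + n) = sqrt((-1623406 - 578328) - 1085776) = sqrt(-2201734 - 1085776) = sqrt(-3287510) = I*sqrt(3287510)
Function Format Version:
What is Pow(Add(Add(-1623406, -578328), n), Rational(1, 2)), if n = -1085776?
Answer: Mul(I, Pow(3287510, Rational(1, 2))) ≈ Mul(1813.1, I)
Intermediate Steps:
Pow(Add(Add(-1623406, -578328), n), Rational(1, 2)) = Pow(Add(Add(-1623406, -578328), -1085776), Rational(1, 2)) = Pow(Add(-2201734, -1085776), Rational(1, 2)) = Pow(-3287510, Rational(1, 2)) = Mul(I, Pow(3287510, Rational(1, 2)))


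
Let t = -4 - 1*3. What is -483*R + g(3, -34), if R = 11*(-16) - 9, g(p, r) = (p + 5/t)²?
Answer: 4378651/49 ≈ 89360.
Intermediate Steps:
t = -7 (t = -4 - 3 = -7)
g(p, r) = (-5/7 + p)² (g(p, r) = (p + 5/(-7))² = (p + 5*(-⅐))² = (p - 5/7)² = (-5/7 + p)²)
R = -185 (R = -176 - 9 = -185)
-483*R + g(3, -34) = -483*(-185) + (5 - 7*3)²/49 = 89355 + (5 - 21)²/49 = 89355 + (1/49)*(-16)² = 89355 + (1/49)*256 = 89355 + 256/49 = 4378651/49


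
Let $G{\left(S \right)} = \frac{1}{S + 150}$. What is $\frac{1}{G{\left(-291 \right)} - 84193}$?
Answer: $- \frac{141}{11871214} \approx -1.1877 \cdot 10^{-5}$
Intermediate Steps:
$G{\left(S \right)} = \frac{1}{150 + S}$
$\frac{1}{G{\left(-291 \right)} - 84193} = \frac{1}{\frac{1}{150 - 291} - 84193} = \frac{1}{\frac{1}{-141} - 84193} = \frac{1}{- \frac{1}{141} - 84193} = \frac{1}{- \frac{11871214}{141}} = - \frac{141}{11871214}$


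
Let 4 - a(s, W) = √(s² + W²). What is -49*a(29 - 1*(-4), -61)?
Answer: -196 + 49*√4810 ≈ 3202.4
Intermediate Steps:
a(s, W) = 4 - √(W² + s²) (a(s, W) = 4 - √(s² + W²) = 4 - √(W² + s²))
-49*a(29 - 1*(-4), -61) = -49*(4 - √((-61)² + (29 - 1*(-4))²)) = -49*(4 - √(3721 + (29 + 4)²)) = -49*(4 - √(3721 + 33²)) = -49*(4 - √(3721 + 1089)) = -49*(4 - √4810) = -196 + 49*√4810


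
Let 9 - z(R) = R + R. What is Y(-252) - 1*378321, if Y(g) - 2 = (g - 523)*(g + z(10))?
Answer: -174494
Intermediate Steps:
z(R) = 9 - 2*R (z(R) = 9 - (R + R) = 9 - 2*R)
Y(g) = 2 + (-523 + g)*(-11 + g) (Y(g) = 2 + (g - 523)*(g + (9 - 2*10)) = 2 + (-523 + g)*(g + (9 - 20)) = 2 + (-523 + g)*(g - 11) = 2 + (-523 + g)*(-11 + g))
Y(-252) - 1*378321 = (5755 + (-252)² - 534*(-252)) - 1*378321 = (5755 + 63504 + 134568) - 378321 = 203827 - 378321 = -174494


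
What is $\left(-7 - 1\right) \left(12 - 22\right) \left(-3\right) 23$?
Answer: $-5520$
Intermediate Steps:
$\left(-7 - 1\right) \left(12 - 22\right) \left(-3\right) 23 = \left(-8\right) \left(-10\right) \left(-3\right) 23 = 80 \left(-3\right) 23 = \left(-240\right) 23 = -5520$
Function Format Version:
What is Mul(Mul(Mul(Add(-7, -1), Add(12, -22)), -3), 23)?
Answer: -5520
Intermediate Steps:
Mul(Mul(Mul(Add(-7, -1), Add(12, -22)), -3), 23) = Mul(Mul(Mul(-8, -10), -3), 23) = Mul(Mul(80, -3), 23) = Mul(-240, 23) = -5520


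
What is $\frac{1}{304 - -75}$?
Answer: $\frac{1}{379} \approx 0.0026385$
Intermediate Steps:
$\frac{1}{304 - -75} = \frac{1}{304 + 75} = \frac{1}{379}$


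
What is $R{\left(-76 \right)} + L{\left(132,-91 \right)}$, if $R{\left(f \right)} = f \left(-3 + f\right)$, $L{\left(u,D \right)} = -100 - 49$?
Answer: $5855$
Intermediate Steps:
$L{\left(u,D \right)} = -149$ ($L{\left(u,D \right)} = -100 - 49 = -149$)
$R{\left(-76 \right)} + L{\left(132,-91 \right)} = - 76 \left(-3 - 76\right) - 149 = \left(-76\right) \left(-79\right) - 149 = 6004 - 149 = 5855$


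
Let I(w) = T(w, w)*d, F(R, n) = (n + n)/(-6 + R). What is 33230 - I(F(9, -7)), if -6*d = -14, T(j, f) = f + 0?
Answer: 299168/9 ≈ 33241.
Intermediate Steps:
T(j, f) = f
d = 7/3 (d = -1/6*(-14) = 7/3 ≈ 2.3333)
F(R, n) = 2*n/(-6 + R) (F(R, n) = (2*n)/(-6 + R) = 2*n/(-6 + R))
I(w) = 7*w/3 (I(w) = w*(7/3) = 7*w/3)
33230 - I(F(9, -7)) = 33230 - 7*2*(-7)/(-6 + 9)/3 = 33230 - 7*2*(-7)/3/3 = 33230 - 7*2*(-7)*(1/3)/3 = 33230 - 7*(-14)/(3*3) = 33230 - 1*(-98/9) = 33230 + 98/9 = 299168/9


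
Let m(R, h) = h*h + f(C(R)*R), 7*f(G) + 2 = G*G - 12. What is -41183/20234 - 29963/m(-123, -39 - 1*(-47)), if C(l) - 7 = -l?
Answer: -2633483832779/1293359981239 ≈ -2.0362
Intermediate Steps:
C(l) = 7 - l
f(G) = -2 + G**2/7 (f(G) = -2/7 + (G*G - 12)/7 = -2/7 + (G**2 - 12)/7 = -2/7 + (-12 + G**2)/7 = -2/7 + (-12/7 + G**2/7) = -2 + G**2/7)
m(R, h) = -2 + h**2 + R**2*(7 - R)**2/7 (m(R, h) = h*h + (-2 + ((7 - R)*R)**2/7) = h**2 + (-2 + (R*(7 - R))**2/7) = h**2 + (-2 + (R**2*(7 - R)**2)/7) = h**2 + (-2 + R**2*(7 - R)**2/7) = -2 + h**2 + R**2*(7 - R)**2/7)
-41183/20234 - 29963/m(-123, -39 - 1*(-47)) = -41183/20234 - 29963/(-2 + (-39 - 1*(-47))**2 + (1/7)*(-123)**2*(-7 - 123)**2) = -41183*1/20234 - 29963/(-2 + (-39 + 47)**2 + (1/7)*15129*(-130)**2) = -41183/20234 - 29963/(-2 + 8**2 + (1/7)*15129*16900) = -41183/20234 - 29963/(-2 + 64 + 255680100/7) = -41183/20234 - 29963/255680534/7 = -41183/20234 - 29963*7/255680534 = -41183/20234 - 209741/255680534 = -2633483832779/1293359981239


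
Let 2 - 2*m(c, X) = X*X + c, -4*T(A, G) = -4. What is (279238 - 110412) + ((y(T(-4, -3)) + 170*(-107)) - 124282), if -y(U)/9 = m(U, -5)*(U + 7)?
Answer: 27218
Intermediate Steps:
T(A, G) = 1 (T(A, G) = -¼*(-4) = 1)
m(c, X) = 1 - c/2 - X²/2 (m(c, X) = 1 - (X*X + c)/2 = 1 - (X² + c)/2 = 1 - (c + X²)/2 = 1 + (-c/2 - X²/2) = 1 - c/2 - X²/2)
y(U) = -9*(7 + U)*(-23/2 - U/2) (y(U) = -9*(1 - U/2 - ½*(-5)²)*(U + 7) = -9*(1 - U/2 - ½*25)*(7 + U) = -9*(1 - U/2 - 25/2)*(7 + U) = -9*(-23/2 - U/2)*(7 + U) = -9*(7 + U)*(-23/2 - U/2))
(279238 - 110412) + ((y(T(-4, -3)) + 170*(-107)) - 124282) = (279238 - 110412) + ((9*(7 + 1)*(23 + 1)/2 + 170*(-107)) - 124282) = 168826 + (((9/2)*8*24 - 18190) - 124282) = 168826 + ((864 - 18190) - 124282) = 168826 + (-17326 - 124282) = 168826 - 141608 = 27218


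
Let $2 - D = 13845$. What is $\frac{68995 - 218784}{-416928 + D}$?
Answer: $\frac{149789}{430771} \approx 0.34772$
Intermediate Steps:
$D = -13843$ ($D = 2 - 13845 = -13843$)
$\frac{68995 - 218784}{-416928 + D} = \frac{68995 - 218784}{-416928 - 13843} = - \frac{149789}{-430771} = \left(-149789\right) \left(- \frac{1}{430771}\right) = \frac{149789}{430771}$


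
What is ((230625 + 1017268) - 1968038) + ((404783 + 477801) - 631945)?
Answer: -469506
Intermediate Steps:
((230625 + 1017268) - 1968038) + ((404783 + 477801) - 631945) = (1247893 - 1968038) + (882584 - 631945) = -720145 + 250639 = -469506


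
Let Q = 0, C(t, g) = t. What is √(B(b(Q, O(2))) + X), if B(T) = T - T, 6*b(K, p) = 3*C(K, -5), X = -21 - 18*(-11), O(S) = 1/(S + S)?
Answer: √177 ≈ 13.304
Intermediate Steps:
O(S) = 1/(2*S)
X = 177 (X = -21 + 198 = 177)
b(K, p) = K/2 (b(K, p) = (3*K)/6 = K/2)
B(T) = 0
√(B(b(Q, O(2))) + X) = √(0 + 177) = √177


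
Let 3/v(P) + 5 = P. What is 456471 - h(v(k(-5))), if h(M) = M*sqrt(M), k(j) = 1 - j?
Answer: 456471 - 3*sqrt(3) ≈ 4.5647e+5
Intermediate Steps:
v(P) = 3/(-5 + P)
h(M) = M**(3/2)
456471 - h(v(k(-5))) = 456471 - (3/(-5 + (1 - 1*(-5))))**(3/2) = 456471 - (3/(-5 + (1 + 5)))**(3/2) = 456471 - (3/(-5 + 6))**(3/2) = 456471 - (3/1)**(3/2) = 456471 - (3*1)**(3/2) = 456471 - 3**(3/2) = 456471 - 3*sqrt(3)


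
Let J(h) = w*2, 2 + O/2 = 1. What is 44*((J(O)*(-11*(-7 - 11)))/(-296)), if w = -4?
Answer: 8712/37 ≈ 235.46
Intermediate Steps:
O = -2 (O = -4 + 2*1 = -4 + 2 = -2)
J(h) = -8 (J(h) = -4*2 = -8)
44*((J(O)*(-11*(-7 - 11)))/(-296)) = 44*(-(-88)*(-7 - 11)/(-296)) = 44*(-(-88)*(-18)*(-1/296)) = 44*(-8*198*(-1/296)) = 44*(-1584*(-1/296)) = 44*(198/37) = 8712/37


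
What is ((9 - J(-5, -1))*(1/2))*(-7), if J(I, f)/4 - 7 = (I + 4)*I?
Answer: 273/2 ≈ 136.50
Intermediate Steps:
J(I, f) = 28 + 4*I*(4 + I) (J(I, f) = 28 + 4*((I + 4)*I) = 28 + 4*((4 + I)*I) = 28 + 4*(I*(4 + I)) = 28 + 4*I*(4 + I))
((9 - J(-5, -1))*(1/2))*(-7) = ((9 - (28 + 4*(-5)² + 16*(-5)))*(1/2))*(-7) = ((9 - (28 + 4*25 - 80))*(1*(½)))*(-7) = ((9 - (28 + 100 - 80))*(½))*(-7) = ((9 - 1*48)*(½))*(-7) = ((9 - 48)*(½))*(-7) = -39*½*(-7) = -39/2*(-7) = 273/2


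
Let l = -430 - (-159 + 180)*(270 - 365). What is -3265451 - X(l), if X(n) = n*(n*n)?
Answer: -3836302576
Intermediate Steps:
l = 1565 (l = -430 - 21*(-95) = -430 - 1*(-1995) = -430 + 1995 = 1565)
X(n) = n³ (X(n) = n*n² = n³)
-3265451 - X(l) = -3265451 - 1*1565³ = -3265451 - 1*3833037125 = -3265451 - 3833037125 = -3836302576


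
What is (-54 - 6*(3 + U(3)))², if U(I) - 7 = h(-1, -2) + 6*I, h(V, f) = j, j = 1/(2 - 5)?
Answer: 48400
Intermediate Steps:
j = -⅓ (j = 1/(-3) = -⅓ ≈ -0.33333)
h(V, f) = -⅓
U(I) = 20/3 + 6*I (U(I) = 7 + (-⅓ + 6*I) = 20/3 + 6*I)
(-54 - 6*(3 + U(3)))² = (-54 - 6*(3 + (20/3 + 6*3)))² = (-54 - 6*(3 + (20/3 + 18)))² = (-54 - 6*(3 + 74/3))² = (-54 - 6*83/3)² = (-54 - 166)² = (-220)² = 48400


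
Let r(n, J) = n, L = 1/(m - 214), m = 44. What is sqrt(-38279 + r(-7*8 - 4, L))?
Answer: I*sqrt(38339) ≈ 195.8*I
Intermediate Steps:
L = -1/170 (L = 1/(44 - 214) = 1/(-170) = -1/170 ≈ -0.0058824)
sqrt(-38279 + r(-7*8 - 4, L)) = sqrt(-38279 + (-7*8 - 4)) = sqrt(-38279 + (-56 - 4)) = sqrt(-38279 - 60) = sqrt(-38339) = I*sqrt(38339)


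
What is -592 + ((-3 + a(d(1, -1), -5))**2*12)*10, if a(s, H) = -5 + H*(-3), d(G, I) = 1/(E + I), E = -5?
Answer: 5288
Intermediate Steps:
d(G, I) = 1/(-5 + I)
a(s, H) = -5 - 3*H
-592 + ((-3 + a(d(1, -1), -5))**2*12)*10 = -592 + ((-3 + (-5 - 3*(-5)))**2*12)*10 = -592 + ((-3 + (-5 + 15))**2*12)*10 = -592 + ((-3 + 10)**2*12)*10 = -592 + (7**2*12)*10 = -592 + (49*12)*10 = -592 + 588*10 = -592 + 5880 = 5288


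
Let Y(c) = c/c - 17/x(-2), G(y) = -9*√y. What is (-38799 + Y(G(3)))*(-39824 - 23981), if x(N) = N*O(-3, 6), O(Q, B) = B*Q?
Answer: 89119314725/36 ≈ 2.4755e+9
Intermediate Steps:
x(N) = -18*N (x(N) = N*(6*(-3)) = N*(-18) = -18*N)
Y(c) = 19/36 (Y(c) = c/c - 17/((-18*(-2))) = 1 - 17/36 = 19/36)
(-38799 + Y(G(3)))*(-39824 - 23981) = (-38799 + 19/36)*(-39824 - 23981) = -1396745/36*(-63805) = 89119314725/36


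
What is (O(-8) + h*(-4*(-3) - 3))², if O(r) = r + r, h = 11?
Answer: 6889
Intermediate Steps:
O(r) = 2*r
(O(-8) + h*(-4*(-3) - 3))² = (2*(-8) + 11*(-4*(-3) - 3))² = (-16 + 11*(12 - 3))² = (-16 + 11*9)² = (-16 + 99)² = 83² = 6889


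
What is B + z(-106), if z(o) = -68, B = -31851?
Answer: -31919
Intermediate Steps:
B + z(-106) = -31851 - 68 = -31919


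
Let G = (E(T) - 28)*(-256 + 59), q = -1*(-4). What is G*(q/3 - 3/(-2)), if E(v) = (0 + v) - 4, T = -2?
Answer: 56933/3 ≈ 18978.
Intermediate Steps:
q = 4
E(v) = -4 + v (E(v) = v - 4 = -4 + v)
G = 6698 (G = ((-4 - 2) - 28)*(-256 + 59) = (-6 - 28)*(-197) = -34*(-197) = 6698)
G*(q/3 - 3/(-2)) = 6698*(4/3 - 3/(-2)) = 6698*(4*(1/3) - 3*(-1/2)) = 6698*(4/3 + 3/2) = 6698*(17/6) = 56933/3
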